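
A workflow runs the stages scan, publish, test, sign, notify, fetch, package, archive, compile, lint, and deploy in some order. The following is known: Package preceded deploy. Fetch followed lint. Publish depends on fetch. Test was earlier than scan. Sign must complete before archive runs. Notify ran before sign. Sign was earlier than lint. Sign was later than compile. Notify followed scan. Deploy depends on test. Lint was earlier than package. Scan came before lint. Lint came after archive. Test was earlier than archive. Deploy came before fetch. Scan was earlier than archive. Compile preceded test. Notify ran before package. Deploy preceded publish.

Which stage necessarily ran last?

Every other stage has a chain of constraints placing it before publish, so publish is last.

publish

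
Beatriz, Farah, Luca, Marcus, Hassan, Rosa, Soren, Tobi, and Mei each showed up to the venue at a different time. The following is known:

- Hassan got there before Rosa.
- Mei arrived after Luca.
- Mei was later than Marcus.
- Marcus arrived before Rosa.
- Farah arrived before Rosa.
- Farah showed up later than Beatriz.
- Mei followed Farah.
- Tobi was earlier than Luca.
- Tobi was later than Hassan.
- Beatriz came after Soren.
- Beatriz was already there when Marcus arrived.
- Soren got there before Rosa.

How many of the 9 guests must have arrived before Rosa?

5

Directly stated before Rosa: Farah, Hassan, Marcus, and Soren.
Beatriz reaches Rosa via Beatriz → Marcus → Rosa.
That's Beatriz, Farah, Hassan, Marcus, and Soren — 5 in all.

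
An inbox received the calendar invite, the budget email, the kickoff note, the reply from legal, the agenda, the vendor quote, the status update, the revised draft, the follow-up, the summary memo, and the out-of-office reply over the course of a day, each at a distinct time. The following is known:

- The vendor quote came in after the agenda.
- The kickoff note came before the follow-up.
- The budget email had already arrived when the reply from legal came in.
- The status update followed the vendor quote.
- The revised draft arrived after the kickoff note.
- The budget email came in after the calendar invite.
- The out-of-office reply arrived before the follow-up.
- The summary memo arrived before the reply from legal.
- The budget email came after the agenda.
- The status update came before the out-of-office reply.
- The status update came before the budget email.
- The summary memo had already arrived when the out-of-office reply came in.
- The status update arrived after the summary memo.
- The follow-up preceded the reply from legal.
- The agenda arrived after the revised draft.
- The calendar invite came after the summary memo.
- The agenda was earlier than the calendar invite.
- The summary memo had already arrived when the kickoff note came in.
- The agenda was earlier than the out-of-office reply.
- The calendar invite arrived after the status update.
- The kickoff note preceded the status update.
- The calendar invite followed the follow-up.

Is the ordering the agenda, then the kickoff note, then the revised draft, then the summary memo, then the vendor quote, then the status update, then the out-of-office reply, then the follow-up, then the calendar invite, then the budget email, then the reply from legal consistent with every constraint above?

no

The constraints require the summary memo before the kickoff note, but in the proposed sequence the kickoff note appears ahead of the summary memo. That one violation is enough.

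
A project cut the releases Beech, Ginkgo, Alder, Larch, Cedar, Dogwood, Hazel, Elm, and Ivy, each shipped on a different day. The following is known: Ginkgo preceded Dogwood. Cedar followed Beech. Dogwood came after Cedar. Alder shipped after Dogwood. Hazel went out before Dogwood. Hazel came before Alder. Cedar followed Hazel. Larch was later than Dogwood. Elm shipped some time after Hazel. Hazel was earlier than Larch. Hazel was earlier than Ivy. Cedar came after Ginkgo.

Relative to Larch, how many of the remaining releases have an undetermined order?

3

Forced before Larch: Beech, Cedar, Dogwood, Ginkgo, and Hazel.
That leaves Alder, Elm, and Ivy with no forced order relative to Larch — 3.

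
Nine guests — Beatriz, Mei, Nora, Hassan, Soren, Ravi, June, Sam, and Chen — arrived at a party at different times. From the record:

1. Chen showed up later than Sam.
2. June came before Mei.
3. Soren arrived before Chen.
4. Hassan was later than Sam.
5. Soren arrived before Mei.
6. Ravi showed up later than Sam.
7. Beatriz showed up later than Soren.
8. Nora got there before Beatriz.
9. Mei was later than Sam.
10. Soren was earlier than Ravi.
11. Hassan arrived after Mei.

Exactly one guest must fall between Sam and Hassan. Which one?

Mei

Tracing the constraints gives Sam → Mei → Hassan, so Mei sits after Sam and before Hassan.
No other guest is forced both after Sam and before Hassan.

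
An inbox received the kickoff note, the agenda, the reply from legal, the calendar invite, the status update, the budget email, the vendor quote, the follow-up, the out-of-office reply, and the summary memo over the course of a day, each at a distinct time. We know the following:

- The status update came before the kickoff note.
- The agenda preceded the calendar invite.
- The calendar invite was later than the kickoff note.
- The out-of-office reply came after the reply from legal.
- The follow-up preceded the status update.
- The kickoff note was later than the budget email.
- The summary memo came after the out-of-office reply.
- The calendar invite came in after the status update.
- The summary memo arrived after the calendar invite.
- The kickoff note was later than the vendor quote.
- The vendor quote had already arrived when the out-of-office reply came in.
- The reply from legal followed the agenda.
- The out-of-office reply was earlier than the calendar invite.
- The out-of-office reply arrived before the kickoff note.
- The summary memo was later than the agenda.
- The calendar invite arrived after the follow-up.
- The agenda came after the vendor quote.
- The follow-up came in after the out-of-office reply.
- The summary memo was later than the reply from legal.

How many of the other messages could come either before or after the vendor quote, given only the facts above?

Forced after the vendor quote: the agenda, the calendar invite, the follow-up, the kickoff note, the out-of-office reply, the reply from legal, the status update, and the summary memo.
That leaves the budget email with no forced order relative to the vendor quote — 1.

1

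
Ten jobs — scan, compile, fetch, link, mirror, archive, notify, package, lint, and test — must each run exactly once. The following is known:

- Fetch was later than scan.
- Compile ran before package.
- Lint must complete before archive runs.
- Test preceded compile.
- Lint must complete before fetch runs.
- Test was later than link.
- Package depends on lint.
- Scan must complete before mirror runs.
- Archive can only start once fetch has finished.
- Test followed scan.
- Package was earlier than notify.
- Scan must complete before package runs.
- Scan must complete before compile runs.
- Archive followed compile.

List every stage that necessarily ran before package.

compile, link, lint, scan, test

Directly stated before package: compile, lint, and scan.
Link reaches package via link → test → compile → package.
Test reaches package via test → compile → package.
No chain forces archive (or any of the others) ahead of package.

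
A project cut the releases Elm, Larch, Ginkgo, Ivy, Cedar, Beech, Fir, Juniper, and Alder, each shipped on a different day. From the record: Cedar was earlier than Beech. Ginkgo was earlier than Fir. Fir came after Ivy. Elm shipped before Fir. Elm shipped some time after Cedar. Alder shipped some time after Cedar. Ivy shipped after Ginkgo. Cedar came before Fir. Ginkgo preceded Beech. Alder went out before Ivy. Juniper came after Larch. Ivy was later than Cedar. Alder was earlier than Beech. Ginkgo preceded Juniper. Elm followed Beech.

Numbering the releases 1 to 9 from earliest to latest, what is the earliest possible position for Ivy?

4

Alder, Cedar, and Ginkgo must all come before Ivy — 3 forced predecessors.
Nothing else is forced ahead of Ivy, so its earliest slot is position 3 + 1 = 4.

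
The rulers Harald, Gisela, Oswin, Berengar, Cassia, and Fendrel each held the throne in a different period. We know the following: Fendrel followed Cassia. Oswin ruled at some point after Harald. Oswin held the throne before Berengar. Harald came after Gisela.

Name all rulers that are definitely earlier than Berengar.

Gisela, Harald, Oswin

Directly stated before Berengar: Oswin.
Gisela reaches Berengar via Gisela → Harald → Oswin → Berengar.
Harald reaches Berengar via Harald → Oswin → Berengar.
No chain forces Fendrel (or any of the others) ahead of Berengar.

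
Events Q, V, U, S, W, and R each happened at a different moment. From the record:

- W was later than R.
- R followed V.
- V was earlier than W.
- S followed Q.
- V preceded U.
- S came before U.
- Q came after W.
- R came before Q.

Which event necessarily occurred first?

V has a chain of constraints placing it before every other event, so V must be first.

V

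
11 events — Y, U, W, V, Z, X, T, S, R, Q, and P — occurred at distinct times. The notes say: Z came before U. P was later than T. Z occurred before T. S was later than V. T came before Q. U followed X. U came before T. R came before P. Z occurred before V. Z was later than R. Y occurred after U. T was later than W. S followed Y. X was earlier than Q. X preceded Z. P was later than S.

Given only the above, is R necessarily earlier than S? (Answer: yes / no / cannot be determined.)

yes

Chain the constraints: R → Z → V → S. Each link is directly stated, so R comes before S.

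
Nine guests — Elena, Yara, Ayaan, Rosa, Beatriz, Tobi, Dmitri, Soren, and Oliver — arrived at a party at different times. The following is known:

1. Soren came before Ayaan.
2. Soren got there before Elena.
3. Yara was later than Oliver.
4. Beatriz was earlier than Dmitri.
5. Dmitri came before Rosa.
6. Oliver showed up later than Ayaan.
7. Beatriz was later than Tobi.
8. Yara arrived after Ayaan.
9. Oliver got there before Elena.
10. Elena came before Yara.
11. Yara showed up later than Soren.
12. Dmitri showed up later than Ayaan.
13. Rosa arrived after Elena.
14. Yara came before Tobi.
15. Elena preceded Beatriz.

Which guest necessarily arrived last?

Every other guest has a chain of constraints placing them before Rosa, so Rosa is last.

Rosa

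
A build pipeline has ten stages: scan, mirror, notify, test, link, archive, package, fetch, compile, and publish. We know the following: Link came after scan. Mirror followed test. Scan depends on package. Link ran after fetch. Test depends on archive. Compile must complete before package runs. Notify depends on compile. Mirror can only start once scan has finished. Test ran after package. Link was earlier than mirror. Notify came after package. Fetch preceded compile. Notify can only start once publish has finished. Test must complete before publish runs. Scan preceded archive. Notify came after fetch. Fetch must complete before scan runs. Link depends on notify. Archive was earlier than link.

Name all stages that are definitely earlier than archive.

compile, fetch, package, scan

Directly stated before archive: scan.
Compile reaches archive via compile → package → scan → archive.
Fetch reaches archive via fetch → scan → archive.
Package reaches archive via package → scan → archive.
No chain forces mirror (or any of the others) ahead of archive.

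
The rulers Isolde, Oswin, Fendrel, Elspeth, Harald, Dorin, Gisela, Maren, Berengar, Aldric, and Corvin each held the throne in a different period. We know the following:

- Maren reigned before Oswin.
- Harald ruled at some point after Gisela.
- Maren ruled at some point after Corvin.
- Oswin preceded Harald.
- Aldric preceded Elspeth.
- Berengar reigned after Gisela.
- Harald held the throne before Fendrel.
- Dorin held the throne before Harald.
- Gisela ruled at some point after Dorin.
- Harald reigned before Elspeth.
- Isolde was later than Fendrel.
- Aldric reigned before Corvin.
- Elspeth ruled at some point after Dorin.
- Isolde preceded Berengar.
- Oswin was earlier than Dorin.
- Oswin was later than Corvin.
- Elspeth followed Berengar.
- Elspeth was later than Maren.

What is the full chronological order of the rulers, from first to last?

Aldric, Corvin, Maren, Oswin, Dorin, Gisela, Harald, Fendrel, Isolde, Berengar, Elspeth

The constraints fix every adjacent pair, so only one ordering works:
Aldric → Corvin → Maren → Oswin → Dorin → Gisela → Harald → Fendrel → Isolde → Berengar → Elspeth.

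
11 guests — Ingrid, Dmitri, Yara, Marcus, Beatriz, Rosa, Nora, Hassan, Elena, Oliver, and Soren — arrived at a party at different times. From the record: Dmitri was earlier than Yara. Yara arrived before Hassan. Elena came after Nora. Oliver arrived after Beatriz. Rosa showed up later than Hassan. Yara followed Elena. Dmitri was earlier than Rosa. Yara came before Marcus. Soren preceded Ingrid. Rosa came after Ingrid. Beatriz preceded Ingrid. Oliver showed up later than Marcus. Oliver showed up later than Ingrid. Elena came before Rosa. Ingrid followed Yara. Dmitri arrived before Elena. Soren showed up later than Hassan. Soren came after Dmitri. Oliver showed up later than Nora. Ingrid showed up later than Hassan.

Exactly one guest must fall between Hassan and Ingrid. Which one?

Soren

Tracing the constraints gives Hassan → Soren → Ingrid, so Soren sits after Hassan and before Ingrid.
No other guest is forced both after Hassan and before Ingrid.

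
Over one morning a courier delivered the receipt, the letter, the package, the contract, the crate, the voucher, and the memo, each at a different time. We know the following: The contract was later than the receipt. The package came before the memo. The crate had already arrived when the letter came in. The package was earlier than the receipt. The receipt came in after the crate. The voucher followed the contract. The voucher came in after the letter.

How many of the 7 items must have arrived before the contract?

Directly stated before the contract: the receipt.
The crate reaches the contract via the crate → the receipt → the contract.
The package reaches the contract via the package → the receipt → the contract.
No chain forces the memo (or any of the others) ahead of the contract.
That's the crate, the package, and the receipt — 3 in all.

3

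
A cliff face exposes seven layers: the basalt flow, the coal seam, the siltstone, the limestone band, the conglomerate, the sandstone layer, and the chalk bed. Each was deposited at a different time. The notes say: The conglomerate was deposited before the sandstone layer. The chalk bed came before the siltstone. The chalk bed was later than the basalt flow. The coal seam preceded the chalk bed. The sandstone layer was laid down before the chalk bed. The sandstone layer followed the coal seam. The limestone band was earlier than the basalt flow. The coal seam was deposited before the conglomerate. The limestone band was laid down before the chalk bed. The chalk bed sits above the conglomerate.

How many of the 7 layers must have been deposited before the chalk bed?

Directly stated before the chalk bed: the basalt flow, the coal seam, the conglomerate, the limestone band, and the sandstone layer.
That's the basalt flow, the coal seam, the conglomerate, the limestone band, and the sandstone layer — 5 in all.

5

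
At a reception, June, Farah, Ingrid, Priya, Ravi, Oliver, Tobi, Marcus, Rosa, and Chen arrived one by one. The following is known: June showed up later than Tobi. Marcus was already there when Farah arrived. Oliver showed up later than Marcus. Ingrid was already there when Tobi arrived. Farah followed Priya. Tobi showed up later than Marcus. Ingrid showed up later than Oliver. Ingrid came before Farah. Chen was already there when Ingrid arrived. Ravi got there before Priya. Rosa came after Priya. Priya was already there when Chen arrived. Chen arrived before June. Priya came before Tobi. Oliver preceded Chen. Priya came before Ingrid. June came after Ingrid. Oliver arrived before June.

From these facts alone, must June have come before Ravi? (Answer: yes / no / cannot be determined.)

no

Tracing the constraints gives Ravi → Priya → Ingrid → June, so Ravi must come before June.
That means June cannot be before Ravi.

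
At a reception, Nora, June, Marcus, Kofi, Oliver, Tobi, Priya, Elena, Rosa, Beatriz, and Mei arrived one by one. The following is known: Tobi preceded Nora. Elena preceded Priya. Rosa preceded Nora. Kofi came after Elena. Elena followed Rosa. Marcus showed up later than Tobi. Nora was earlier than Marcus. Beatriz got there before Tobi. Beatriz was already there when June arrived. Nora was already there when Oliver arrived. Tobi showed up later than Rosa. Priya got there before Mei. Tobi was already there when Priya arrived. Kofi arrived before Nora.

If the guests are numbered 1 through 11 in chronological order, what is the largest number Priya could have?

Priya must come before Mei — 1 guest forced after them.
Everything else can be placed before Priya in some valid order, so Priya can sit as late as position 11 − 1 = 10.

10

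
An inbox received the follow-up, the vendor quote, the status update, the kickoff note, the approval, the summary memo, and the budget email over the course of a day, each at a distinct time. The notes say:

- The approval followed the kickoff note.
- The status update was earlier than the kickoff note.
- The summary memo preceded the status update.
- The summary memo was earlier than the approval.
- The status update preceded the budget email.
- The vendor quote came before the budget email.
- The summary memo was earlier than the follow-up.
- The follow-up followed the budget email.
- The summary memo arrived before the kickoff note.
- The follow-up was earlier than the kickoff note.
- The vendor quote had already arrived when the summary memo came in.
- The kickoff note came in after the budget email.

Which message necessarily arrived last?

the approval

Every other message has a chain of constraints placing it before the approval, so the approval is last.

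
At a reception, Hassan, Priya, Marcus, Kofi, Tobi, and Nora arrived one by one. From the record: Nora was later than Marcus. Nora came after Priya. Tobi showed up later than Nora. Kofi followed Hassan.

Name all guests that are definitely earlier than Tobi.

Directly stated before Tobi: Nora.
Marcus reaches Tobi via Marcus → Nora → Tobi.
Priya reaches Tobi via Priya → Nora → Tobi.
No chain forces Hassan (or any of the others) ahead of Tobi.

Marcus, Nora, Priya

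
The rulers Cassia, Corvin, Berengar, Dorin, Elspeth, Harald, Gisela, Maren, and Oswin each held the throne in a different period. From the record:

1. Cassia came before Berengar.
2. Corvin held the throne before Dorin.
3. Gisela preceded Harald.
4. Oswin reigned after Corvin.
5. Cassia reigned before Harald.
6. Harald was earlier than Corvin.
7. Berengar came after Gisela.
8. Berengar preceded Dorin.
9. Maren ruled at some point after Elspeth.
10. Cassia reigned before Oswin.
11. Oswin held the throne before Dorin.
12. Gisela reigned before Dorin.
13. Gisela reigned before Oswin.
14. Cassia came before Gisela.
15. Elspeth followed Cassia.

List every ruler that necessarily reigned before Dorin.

Directly stated before Dorin: Berengar, Corvin, Gisela, and Oswin.
Cassia reaches Dorin via Cassia → Gisela → Dorin.
Harald reaches Dorin via Harald → Corvin → Dorin.
No chain forces Maren (or any of the others) ahead of Dorin.

Berengar, Cassia, Corvin, Gisela, Harald, Oswin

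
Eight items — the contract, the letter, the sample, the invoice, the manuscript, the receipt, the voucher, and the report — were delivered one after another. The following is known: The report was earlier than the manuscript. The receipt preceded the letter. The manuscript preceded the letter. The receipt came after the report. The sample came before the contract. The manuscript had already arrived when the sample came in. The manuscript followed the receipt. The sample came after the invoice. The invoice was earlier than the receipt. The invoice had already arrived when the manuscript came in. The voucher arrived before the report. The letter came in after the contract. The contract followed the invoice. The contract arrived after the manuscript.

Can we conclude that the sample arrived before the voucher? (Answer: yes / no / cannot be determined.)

Tracing the constraints gives the voucher → the report → the manuscript → the sample, so the voucher must come before the sample.
That means the sample cannot be before the voucher.

no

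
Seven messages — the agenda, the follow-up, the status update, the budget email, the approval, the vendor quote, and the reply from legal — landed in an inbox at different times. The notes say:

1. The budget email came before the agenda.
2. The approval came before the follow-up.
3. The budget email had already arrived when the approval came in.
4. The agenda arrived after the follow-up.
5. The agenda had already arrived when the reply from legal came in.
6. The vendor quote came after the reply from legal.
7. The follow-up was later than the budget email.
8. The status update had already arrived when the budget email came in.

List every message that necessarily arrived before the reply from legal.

Directly stated before the reply from legal: the agenda.
The approval reaches the reply from legal via the approval → the follow-up → the agenda → the reply from legal.
The budget email reaches the reply from legal via the budget email → the agenda → the reply from legal.
The follow-up reaches the reply from legal via the follow-up → the agenda → the reply from legal.
Likewise the status update reaches the reply from legal by chaining the stated constraints.
No chain forces the vendor quote ahead of the reply from legal.

the agenda, the approval, the budget email, the follow-up, the status update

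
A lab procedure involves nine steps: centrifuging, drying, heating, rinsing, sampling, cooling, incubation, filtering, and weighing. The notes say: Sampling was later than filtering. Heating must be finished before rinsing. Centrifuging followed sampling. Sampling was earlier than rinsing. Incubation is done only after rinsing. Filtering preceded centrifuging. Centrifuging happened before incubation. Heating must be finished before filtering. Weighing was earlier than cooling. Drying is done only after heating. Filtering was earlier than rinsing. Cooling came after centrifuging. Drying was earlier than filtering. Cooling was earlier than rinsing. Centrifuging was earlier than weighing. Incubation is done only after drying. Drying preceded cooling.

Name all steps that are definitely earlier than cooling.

Directly stated before cooling: centrifuging, drying, and weighing.
Filtering reaches cooling via filtering → centrifuging → cooling.
Heating reaches cooling via heating → drying → cooling.
Sampling reaches cooling via sampling → centrifuging → cooling.

centrifuging, drying, filtering, heating, sampling, weighing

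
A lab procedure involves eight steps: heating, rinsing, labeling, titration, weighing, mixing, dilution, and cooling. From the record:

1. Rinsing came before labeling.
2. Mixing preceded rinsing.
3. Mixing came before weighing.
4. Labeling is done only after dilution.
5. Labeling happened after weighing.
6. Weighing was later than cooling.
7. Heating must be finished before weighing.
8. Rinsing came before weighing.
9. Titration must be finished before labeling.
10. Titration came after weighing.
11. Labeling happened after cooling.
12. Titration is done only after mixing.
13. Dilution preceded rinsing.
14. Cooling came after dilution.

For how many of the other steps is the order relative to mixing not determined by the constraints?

Forced after mixing: labeling, rinsing, titration, and weighing.
That leaves cooling, dilution, and heating with no forced order relative to mixing — 3.

3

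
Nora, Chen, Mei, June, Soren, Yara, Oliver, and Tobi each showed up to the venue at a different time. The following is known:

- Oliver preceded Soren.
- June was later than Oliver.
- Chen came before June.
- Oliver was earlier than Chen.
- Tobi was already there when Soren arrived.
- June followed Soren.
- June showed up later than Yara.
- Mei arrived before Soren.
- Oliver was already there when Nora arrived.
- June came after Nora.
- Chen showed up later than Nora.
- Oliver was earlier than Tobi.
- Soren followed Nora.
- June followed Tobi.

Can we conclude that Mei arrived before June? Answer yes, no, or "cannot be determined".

yes

Chain the constraints: Mei → Soren → June. Each link is directly stated, so Mei comes before June.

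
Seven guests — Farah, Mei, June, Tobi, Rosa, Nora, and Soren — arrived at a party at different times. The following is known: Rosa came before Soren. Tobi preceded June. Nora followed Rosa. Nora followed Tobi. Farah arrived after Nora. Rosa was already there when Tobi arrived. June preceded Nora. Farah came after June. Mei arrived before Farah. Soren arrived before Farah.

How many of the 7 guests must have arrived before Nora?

3

Directly stated before Nora: June, Rosa, and Tobi.
That's June, Rosa, and Tobi — 3 in all.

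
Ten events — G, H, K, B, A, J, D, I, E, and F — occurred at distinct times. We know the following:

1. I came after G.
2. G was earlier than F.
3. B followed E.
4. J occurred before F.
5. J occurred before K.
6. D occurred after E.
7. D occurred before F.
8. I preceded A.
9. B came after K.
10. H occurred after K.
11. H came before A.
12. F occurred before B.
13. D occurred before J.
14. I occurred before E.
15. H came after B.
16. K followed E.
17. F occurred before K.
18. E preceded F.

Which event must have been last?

Every other event has a chain of constraints placing it before A, so A is last.

A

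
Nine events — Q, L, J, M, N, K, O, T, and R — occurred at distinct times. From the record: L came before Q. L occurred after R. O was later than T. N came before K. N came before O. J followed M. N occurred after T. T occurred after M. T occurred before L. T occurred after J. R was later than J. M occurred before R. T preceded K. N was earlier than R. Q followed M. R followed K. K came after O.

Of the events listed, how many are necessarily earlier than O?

Directly stated before O: N and T.
J reaches O via J → T → O.
M reaches O via M → T → O.
No chain forces R (or any of the others) ahead of O.
That's J, M, N, and T — 4 in all.

4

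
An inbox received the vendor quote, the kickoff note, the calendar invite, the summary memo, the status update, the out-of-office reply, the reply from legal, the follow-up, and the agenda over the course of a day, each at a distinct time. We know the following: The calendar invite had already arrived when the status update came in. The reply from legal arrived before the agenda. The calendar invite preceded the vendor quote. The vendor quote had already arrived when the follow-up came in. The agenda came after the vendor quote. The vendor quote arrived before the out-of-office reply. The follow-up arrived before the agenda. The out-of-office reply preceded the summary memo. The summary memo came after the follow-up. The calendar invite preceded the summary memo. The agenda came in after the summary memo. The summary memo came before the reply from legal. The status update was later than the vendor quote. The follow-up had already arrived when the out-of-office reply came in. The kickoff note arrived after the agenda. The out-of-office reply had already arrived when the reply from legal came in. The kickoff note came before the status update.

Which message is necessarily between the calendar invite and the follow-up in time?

Tracing the constraints gives the calendar invite → the vendor quote → the follow-up, so the vendor quote sits after the calendar invite and before the follow-up.
No other message is forced both after the calendar invite and before the follow-up.

the vendor quote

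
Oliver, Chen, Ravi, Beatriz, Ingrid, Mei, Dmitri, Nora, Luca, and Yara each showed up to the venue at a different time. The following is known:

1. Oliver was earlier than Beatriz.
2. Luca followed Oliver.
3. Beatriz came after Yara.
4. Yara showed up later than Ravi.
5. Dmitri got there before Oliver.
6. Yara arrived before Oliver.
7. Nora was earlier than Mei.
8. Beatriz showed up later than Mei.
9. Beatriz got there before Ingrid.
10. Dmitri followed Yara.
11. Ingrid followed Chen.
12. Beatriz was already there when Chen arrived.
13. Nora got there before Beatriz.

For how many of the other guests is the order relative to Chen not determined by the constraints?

1

Forced before Chen: Beatriz, Dmitri, Mei, Nora, Oliver, Ravi, and Yara; forced after Chen: Ingrid.
That leaves Luca with no forced order relative to Chen — 1.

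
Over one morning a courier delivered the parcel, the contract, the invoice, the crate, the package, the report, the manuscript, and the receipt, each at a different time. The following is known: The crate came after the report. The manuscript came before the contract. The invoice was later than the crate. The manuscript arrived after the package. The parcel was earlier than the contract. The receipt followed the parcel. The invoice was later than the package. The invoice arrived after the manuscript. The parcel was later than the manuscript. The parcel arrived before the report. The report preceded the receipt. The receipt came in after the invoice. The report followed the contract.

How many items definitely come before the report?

4

Directly stated before the report: the contract and the parcel.
The manuscript reaches the report via the manuscript → the parcel → the report.
The package reaches the report via the package → the manuscript → the parcel → the report.
No chain forces the crate (or any of the others) ahead of the report.
That's the contract, the manuscript, the package, and the parcel — 4 in all.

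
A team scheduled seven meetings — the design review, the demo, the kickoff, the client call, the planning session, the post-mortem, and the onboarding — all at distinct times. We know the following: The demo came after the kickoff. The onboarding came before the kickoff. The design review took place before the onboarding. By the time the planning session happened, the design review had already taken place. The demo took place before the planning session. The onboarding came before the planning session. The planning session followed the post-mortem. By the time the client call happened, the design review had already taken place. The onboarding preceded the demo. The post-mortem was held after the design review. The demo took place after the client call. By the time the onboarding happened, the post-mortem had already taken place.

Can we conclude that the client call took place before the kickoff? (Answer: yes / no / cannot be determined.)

cannot be determined

No chain of stated constraints runs from the client call to the kickoff, and none runs from the kickoff to the client call either.
So the relative order of the client call and the kickoff is not fixed by the given facts.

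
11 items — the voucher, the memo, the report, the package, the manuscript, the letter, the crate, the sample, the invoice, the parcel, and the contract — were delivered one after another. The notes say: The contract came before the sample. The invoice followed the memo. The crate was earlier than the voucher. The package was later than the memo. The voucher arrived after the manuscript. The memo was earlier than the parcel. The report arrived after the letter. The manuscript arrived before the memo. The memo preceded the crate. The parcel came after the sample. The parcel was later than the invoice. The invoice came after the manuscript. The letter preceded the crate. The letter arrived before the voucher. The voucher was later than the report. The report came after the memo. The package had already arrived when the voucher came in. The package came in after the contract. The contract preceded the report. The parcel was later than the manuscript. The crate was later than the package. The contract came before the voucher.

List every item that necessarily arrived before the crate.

the contract, the letter, the manuscript, the memo, the package

Directly stated before the crate: the letter, the memo, and the package.
The contract reaches the crate via the contract → the package → the crate.
The manuscript reaches the crate via the manuscript → the memo → the crate.
No chain forces the voucher (or any of the others) ahead of the crate.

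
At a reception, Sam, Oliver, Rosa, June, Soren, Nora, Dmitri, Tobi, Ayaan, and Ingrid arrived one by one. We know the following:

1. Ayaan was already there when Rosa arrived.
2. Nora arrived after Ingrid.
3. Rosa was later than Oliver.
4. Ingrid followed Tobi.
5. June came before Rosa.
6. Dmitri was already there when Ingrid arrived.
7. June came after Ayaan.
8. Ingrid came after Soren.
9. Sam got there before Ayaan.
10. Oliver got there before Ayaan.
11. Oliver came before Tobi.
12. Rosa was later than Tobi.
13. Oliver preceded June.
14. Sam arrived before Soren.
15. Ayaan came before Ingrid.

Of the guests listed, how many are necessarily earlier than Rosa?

5

Directly stated before Rosa: Ayaan, June, Oliver, and Tobi.
Sam reaches Rosa via Sam → Ayaan → Rosa.
No chain forces Dmitri (or any of the others) ahead of Rosa.
That's Ayaan, June, Oliver, Sam, and Tobi — 5 in all.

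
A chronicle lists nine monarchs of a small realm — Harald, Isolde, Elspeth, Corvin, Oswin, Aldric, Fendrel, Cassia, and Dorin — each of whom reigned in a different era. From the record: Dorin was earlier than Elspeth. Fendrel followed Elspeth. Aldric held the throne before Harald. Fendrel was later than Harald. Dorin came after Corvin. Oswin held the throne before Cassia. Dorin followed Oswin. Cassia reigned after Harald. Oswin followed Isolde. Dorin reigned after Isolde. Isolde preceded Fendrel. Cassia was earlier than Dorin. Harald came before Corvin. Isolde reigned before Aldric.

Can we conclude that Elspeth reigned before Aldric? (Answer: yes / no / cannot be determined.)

no

Tracing the constraints gives Aldric → Harald → Corvin → Dorin → Elspeth, so Aldric must come before Elspeth.
That means Elspeth cannot be before Aldric.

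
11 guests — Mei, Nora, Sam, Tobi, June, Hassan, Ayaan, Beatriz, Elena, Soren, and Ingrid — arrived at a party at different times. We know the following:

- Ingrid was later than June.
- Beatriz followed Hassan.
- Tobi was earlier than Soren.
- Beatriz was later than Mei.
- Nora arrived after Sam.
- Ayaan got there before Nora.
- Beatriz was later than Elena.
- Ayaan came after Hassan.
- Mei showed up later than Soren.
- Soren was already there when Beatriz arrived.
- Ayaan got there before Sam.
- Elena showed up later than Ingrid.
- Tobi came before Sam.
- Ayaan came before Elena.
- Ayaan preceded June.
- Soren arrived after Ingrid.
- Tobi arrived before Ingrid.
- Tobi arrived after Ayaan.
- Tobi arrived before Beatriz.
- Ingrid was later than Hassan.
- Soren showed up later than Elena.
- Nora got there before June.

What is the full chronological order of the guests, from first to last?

Hassan, Ayaan, Tobi, Sam, Nora, June, Ingrid, Elena, Soren, Mei, Beatriz

The constraints fix every adjacent pair, so only one ordering works:
Hassan → Ayaan → Tobi → Sam → Nora → June → Ingrid → Elena → Soren → Mei → Beatriz.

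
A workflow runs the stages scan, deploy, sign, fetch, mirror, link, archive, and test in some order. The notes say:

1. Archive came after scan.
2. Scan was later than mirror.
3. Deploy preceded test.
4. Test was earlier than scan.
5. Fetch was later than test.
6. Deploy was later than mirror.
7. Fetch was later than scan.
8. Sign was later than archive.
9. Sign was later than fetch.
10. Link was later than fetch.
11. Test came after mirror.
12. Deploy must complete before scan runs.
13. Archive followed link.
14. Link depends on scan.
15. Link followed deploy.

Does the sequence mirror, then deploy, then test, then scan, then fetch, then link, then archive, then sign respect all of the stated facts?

Check each stated constraint against the proposed order — e.g. mirror is ahead of scan; deploy is ahead of link. Every pair is in the required order; nothing is violated.

yes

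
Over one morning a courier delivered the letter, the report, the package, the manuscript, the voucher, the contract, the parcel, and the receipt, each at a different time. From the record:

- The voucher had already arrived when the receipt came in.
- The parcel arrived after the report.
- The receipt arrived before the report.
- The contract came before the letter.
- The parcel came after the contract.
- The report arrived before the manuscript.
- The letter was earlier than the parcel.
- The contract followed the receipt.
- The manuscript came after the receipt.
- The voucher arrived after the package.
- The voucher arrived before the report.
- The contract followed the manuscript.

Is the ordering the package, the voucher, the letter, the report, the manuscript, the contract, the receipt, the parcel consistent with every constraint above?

no

The constraints require the receipt before the manuscript, but in the proposed sequence the manuscript appears ahead of the receipt. That one violation is enough.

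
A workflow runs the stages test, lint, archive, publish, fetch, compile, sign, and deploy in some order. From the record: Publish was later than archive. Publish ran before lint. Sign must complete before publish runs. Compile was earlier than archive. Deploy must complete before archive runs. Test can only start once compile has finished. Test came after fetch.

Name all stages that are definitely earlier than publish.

archive, compile, deploy, sign

Directly stated before publish: archive and sign.
Compile reaches publish via compile → archive → publish.
Deploy reaches publish via deploy → archive → publish.
No chain forces lint (or any of the others) ahead of publish.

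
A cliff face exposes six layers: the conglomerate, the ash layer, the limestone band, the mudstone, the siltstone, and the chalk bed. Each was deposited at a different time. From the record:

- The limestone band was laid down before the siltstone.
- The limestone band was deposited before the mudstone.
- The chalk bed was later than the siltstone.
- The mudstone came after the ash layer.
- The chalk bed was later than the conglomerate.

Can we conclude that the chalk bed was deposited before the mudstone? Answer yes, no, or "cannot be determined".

No chain of stated constraints runs from the chalk bed to the mudstone, and none runs from the mudstone to the chalk bed either.
So the relative order of the chalk bed and the mudstone is not fixed by the given facts.

cannot be determined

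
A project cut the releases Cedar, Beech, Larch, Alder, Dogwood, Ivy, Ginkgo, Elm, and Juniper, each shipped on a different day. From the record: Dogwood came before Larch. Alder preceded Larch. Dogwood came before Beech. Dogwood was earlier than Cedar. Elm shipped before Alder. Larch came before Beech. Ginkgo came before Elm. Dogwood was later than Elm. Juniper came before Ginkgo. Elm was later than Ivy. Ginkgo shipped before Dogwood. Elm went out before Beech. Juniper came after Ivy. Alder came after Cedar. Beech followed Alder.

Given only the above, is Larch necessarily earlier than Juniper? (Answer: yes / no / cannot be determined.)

no

Tracing the constraints gives Juniper → Ginkgo → Dogwood → Larch, so Juniper must come before Larch.
That means Larch cannot be before Juniper.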